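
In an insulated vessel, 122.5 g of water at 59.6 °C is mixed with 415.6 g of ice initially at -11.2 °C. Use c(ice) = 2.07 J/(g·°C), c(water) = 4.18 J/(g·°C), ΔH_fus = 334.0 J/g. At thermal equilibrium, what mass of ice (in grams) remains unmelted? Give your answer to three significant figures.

Heat to warm all ice to 0 °C: 415.6×2.07×11.2 = 9635.3 J
Heat released by water cooling to 0 °C: 122.5×4.18×59.6 = 30518 J
30518 J < 9635.3 + 415.6×334.0 = 148445.7 J, so not all ice melts; final T = 0 °C.
Heat left for melting: 30518 − 9635.3 = 20882.7 J
Mass melted = 20882.7 / 334.0 = 62.52 g
Ice remaining = 415.6 − 62.52 = 353.08 g

m_ice remaining = 353 g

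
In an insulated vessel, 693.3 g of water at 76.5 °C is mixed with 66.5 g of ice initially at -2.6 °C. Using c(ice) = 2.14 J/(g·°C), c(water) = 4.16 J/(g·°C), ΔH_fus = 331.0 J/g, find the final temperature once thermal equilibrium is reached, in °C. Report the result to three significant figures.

Heat to bring ice to 0 °C and melt it: q₁ = 66.5×2.14×2.6 + 66.5×331.0 = 22382 J
Heat the water can supply cooling to 0 °C: 693.3×4.16×76.5 = 220636 J > q₁, so all ice melts.
Energy balance: 693.3×4.16×(76.5 − T) = 22382 + 66.5×4.16×(T − 0)
2884.128(76.5 − T) = 22382 + 276.64 T
220636 − 22382 = 3160.768 T
T = 198254 / 3160.768 = 62.72 °C

T_f = 62.7 °C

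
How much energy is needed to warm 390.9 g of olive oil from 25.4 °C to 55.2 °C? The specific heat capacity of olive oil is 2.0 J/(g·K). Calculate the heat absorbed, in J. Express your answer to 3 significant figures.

q = 23300 J

q = m c ΔT = 390.9 × 2.0 × (55.2 − 25.4)
q = 390.9 × 2.0 × 29.8 = 23300 J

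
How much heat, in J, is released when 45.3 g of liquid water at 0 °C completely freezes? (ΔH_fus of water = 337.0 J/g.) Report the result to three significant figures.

q = 15300 J

q = m × ΔH_fus = 45.3 × 337.0 = 15270 J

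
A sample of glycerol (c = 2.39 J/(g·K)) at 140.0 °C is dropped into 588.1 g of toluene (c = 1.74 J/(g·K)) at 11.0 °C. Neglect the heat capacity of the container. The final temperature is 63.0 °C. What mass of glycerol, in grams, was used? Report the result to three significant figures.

m = 289 g

q_gained = (588.1 × 1.74) × (63.0 − 11.0) = 53210 J
q_lost = m × 2.39 × (140.0 − 63.0) = 184.03 m
m = 53210 / 184.03 = 289 g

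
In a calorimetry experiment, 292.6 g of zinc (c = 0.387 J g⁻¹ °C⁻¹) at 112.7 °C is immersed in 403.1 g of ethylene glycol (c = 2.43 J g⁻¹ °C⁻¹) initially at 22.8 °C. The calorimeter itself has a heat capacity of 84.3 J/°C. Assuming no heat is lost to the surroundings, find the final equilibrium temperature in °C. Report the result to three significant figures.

Heat lost by zinc = heat gained by ethylene glycol + calorimeter.
(292.6)(0.387)(112.7 − T) = [(403.1)(2.43) + 84.3](T − 22.8)
113.2362 (112.7 − T) = 1063.833 (T − 22.8)
12762 − 113.2362 T = 1063.833 T − 24255
37017 = 1177.0692 T
T = 31.448 °C

T_f = 31.4 °C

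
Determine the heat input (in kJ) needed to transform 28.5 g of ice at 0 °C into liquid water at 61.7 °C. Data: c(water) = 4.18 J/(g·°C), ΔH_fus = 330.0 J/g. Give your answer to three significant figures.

q = 16.8 kJ

q1 (melt at 0 °C): 28.5 × 330.0 = 9405 J
q2 (heat water 0.0→61.7 °C): 28.5 × 4.18 × 61.7 = 7350 J
Total: 9405 + 7350 = 16755 J = 16.8 kJ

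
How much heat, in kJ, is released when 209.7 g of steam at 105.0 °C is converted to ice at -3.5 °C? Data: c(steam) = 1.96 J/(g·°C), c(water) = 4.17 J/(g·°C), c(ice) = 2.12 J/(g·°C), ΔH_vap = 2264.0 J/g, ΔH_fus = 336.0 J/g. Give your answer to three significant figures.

q1 (cool steam 105.0→100 °C): 209.7 × 1.96 × 5.0 = 2055 J
q2 (condense at 100 °C): 209.7 × 2264.0 = 474761 J
q3 (cool water 100→0 °C): 209.7 × 4.17 × 100.0 = 87445 J
q4 (freeze at 0 °C): 209.7 × 336.0 = 70459 J
q5 (cool ice 0→-3.5 °C): 209.7 × 2.12 × 3.5 = 1556 J
Total: 2055 + 474761 + 87445 + 70459 + 1556 = 636276 J = 636 kJ

q = 636 kJ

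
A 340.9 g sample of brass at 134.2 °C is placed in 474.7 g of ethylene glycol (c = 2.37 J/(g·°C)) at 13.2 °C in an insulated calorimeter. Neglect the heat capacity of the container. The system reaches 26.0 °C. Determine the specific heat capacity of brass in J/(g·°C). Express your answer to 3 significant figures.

c = 0.390 J/(g·°C)

q_gained = (474.7 × 2.37) × (26.0 − 13.2) = 14400 J
q_lost = 340.9 × c × (134.2 − 26.0) = 36885.38 c
Set equal: c = 14400 / 36885.38 = 0.390 J/(g·°C)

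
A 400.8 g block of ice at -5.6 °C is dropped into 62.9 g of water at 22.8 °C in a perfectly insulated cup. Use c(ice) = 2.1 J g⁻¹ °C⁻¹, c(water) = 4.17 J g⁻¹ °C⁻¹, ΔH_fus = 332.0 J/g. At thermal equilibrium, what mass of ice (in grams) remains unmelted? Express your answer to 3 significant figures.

m_ice remaining = 397 g

Heat to warm all ice to 0 °C: 400.8×2.1×5.6 = 4713.4 J
Heat released by water cooling to 0 °C: 62.9×4.17×22.8 = 5980.3 J
5980.3 J < 4713.4 + 400.8×332.0 = 137779.0 J, so not all ice melts; final T = 0 °C.
Heat left for melting: 5980.3 − 4713.4 = 1266.9 J
Mass melted = 1266.9 / 332.0 = 3.816 g
Ice remaining = 400.8 − 3.816 = 396.984 g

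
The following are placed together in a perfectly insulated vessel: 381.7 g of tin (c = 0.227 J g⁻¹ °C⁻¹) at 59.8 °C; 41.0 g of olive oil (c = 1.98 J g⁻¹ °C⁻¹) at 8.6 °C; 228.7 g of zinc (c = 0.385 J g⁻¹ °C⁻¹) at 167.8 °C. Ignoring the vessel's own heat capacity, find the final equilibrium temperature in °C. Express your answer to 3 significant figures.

Σ mᵢcᵢ(T − Tᵢ) = 0  ⇒  T = Σ mᵢcᵢTᵢ / Σ mᵢcᵢ
Σ mᵢcᵢ = 381.7×0.227 + 41.0×1.98 + 228.7×0.385 = 255.8754
Σ mᵢcᵢTᵢ = 86.6459×59.8 + 81.18×8.6 + 88.0495×167.8 = 20654
T = 20654 / 255.8754 = 80.72 °C

T_f = 80.7 °C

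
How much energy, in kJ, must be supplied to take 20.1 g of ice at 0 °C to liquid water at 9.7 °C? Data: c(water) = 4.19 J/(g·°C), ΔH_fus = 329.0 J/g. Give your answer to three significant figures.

q1 (melt at 0 °C): 20.1 × 329.0 = 6613 J
q2 (heat water 0.0→9.7 °C): 20.1 × 4.19 × 9.7 = 817 J
Total: 6613 + 817 = 7430 J = 7.43 kJ

q = 7.43 kJ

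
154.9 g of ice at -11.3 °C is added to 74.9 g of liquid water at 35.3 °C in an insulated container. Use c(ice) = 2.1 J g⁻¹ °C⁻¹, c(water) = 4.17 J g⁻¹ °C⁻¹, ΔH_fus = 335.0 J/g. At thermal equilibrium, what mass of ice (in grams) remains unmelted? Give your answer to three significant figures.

Heat to warm all ice to 0 °C: 154.9×2.1×11.3 = 3675.8 J
Heat released by water cooling to 0 °C: 74.9×4.17×35.3 = 11025 J
11025 J < 3675.8 + 154.9×335.0 = 55567.3 J, so not all ice melts; final T = 0 °C.
Heat left for melting: 11025 − 3675.8 = 7349.2 J
Mass melted = 7349.2 / 335.0 = 21.94 g
Ice remaining = 154.9 − 21.94 = 132.96 g

m_ice remaining = 133 g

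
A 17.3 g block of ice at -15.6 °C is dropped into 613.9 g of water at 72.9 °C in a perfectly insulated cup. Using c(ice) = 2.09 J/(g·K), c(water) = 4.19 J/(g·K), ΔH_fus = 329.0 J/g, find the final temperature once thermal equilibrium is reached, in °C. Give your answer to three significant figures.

Heat to bring ice to 0 °C and melt it: q₁ = 17.3×2.09×15.6 + 17.3×329.0 = 6255.7 J
Heat the water can supply cooling to 0 °C: 613.9×4.19×72.9 = 187516 J > q₁, so all ice melts.
Energy balance: 613.9×4.19×(72.9 − T) = 6255.7 + 17.3×4.19×(T − 0)
2572.241(72.9 − T) = 6255.7 + 72.487 T
187516 − 6255.7 = 2644.728 T
T = 181260.3 / 2644.728 = 68.54 °C

T_f = 68.5 °C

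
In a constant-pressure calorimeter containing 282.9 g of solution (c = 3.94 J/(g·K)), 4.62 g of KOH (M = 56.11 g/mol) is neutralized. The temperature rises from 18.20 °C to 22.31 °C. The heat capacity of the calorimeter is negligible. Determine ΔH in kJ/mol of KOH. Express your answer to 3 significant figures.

ΔH = -55.6 kJ/mol

|ΔT| = |22.31 − 18.20| = 4.11 °C
|q_surr| = (282.9 × 3.94) × 4.11 = 1114.626 × 4.11 = 4581 J
n(KOH) = 4.62 / 56.11 = 0.08234 mol
Temperature rose, so q_rxn = −|q_surr| = -4.581 kJ
ΔH = q_rxn / n = -55.64 kJ/mol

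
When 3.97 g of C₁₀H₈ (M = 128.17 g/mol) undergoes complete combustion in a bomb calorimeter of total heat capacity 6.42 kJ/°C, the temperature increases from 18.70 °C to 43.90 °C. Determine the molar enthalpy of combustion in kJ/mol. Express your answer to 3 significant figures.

ΔT = 43.90 − 18.70 = 25.20 °C
q_cal = C_cal × ΔT = 6.42 × 25.20 = 161.784 kJ
n = 3.97 / 128.17 = 0.03097 mol
q_rxn = −q_cal = -161.784 kJ
ΔH = -161.784 / 0.03097 = -5224 kJ/mol

ΔH = -5220 kJ/mol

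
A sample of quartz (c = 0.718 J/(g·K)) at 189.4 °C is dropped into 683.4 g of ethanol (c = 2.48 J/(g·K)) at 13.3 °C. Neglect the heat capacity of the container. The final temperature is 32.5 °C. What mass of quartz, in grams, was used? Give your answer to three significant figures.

m = 289 g

q_gained = (683.4 × 2.48) × (32.5 − 13.3) = 32540 J
q_lost = m × 0.718 × (189.4 − 32.5) = 112.6542 m
m = 32540 / 112.6542 = 289 g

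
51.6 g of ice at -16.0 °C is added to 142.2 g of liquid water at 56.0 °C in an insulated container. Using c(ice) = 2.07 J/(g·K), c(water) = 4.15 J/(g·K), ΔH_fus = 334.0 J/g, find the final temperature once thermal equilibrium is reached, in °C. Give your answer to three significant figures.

Heat to bring ice to 0 °C and melt it: q₁ = 51.6×2.07×16.0 + 51.6×334.0 = 18943 J
Heat the water can supply cooling to 0 °C: 142.2×4.15×56.0 = 33047.3 J > q₁, so all ice melts.
Energy balance: 142.2×4.15×(56.0 − T) = 18943 + 51.6×4.15×(T − 0)
590.13(56.0 − T) = 18943 + 214.14 T
33047.3 − 18943 = 804.27 T
T = 14104.3 / 804.27 = 17.54 °C

T_f = 17.5 °C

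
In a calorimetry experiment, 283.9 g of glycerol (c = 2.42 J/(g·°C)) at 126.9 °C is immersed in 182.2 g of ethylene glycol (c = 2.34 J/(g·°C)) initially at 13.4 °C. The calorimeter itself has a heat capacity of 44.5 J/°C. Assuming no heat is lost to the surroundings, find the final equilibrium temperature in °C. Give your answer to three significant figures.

Heat lost by glycerol = heat gained by ethylene glycol + calorimeter.
(283.9)(2.42)(126.9 − T) = [(182.2)(2.34) + 44.5](T − 13.4)
687.038 (126.9 − T) = 470.848 (T − 13.4)
87185 − 687.038 T = 470.848 T − 6309.4
93494.4 = 1157.886 T
T = 80.746 °C

T_f = 80.7 °C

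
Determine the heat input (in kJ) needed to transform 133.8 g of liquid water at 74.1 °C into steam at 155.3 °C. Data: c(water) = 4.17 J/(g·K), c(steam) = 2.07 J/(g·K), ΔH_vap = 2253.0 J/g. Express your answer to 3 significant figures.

q = 331 kJ

q1 (heat water 74.1→100.0 °C): 133.8 × 4.17 × 25.9 = 14451 J
q2 (vaporize at 100 °C): 133.8 × 2253.0 = 301451 J
q3 (heat steam 100.0→155.3 °C): 133.8 × 2.07 × 55.3 = 15316 J
Total: 14451 + 301451 + 15316 = 331218 J = 331 kJ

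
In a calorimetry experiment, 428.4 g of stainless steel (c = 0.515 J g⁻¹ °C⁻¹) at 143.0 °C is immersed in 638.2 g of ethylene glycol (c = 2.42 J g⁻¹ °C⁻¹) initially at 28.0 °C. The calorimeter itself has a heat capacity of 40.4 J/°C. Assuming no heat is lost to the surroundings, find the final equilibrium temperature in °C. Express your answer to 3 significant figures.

T_f = 42.1 °C

Heat lost by stainless steel = heat gained by ethylene glycol + calorimeter.
(428.4)(0.515)(143.0 − T) = [(638.2)(2.42) + 40.4](T − 28.0)
220.626 (143.0 − T) = 1584.844 (T − 28.0)
31550 − 220.626 T = 1584.844 T − 44376
75926 = 1805.470 T
T = 42.05 °C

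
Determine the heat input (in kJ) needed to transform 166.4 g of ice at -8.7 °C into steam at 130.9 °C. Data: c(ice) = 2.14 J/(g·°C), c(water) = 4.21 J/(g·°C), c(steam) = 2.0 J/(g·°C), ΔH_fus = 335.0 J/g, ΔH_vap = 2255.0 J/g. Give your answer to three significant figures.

q1 (heat ice -8.7→0.0 °C): 166.4 × 2.14 × 8.7 = 3098 J
q2 (melt at 0 °C): 166.4 × 335.0 = 55744 J
q3 (heat water 0.0→100.0 °C): 166.4 × 4.21 × 100.0 = 70054 J
q4 (vaporize at 100 °C): 166.4 × 2255.0 = 375232 J
q5 (heat steam 100.0→130.9 °C): 166.4 × 2.0 × 30.9 = 10284 J
Total: 3098 + 55744 + 70054 + 375232 + 10284 = 514412 J = 514 kJ

q = 514 kJ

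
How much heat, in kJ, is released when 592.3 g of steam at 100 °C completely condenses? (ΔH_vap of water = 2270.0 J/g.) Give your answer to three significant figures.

q = m × ΔH_vap = 592.3 × 2270.0 = 1344500 J = 1340 kJ

q = 1340 kJ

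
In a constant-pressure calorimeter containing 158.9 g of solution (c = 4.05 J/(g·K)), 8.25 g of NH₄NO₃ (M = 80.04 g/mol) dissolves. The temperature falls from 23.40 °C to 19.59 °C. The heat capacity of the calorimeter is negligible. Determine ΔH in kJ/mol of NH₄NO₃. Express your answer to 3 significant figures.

|ΔT| = |19.59 − 23.40| = 3.81 °C
|q_surr| = (158.9 × 4.05) × 3.81 = 643.545 × 3.81 = 2452 J
n(NH₄NO₃) = 8.25 / 80.04 = 0.1031 mol
Temperature fell, so q_rxn = +|q_surr| = 2.452 kJ
ΔH = q_rxn / n = 23.78 kJ/mol

ΔH = 23.8 kJ/mol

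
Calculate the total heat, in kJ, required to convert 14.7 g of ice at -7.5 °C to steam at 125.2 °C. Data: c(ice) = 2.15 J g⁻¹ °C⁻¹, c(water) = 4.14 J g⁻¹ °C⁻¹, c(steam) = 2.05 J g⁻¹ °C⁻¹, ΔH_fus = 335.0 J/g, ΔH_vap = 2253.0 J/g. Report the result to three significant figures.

q1 (heat ice -7.5→0.0 °C): 14.7 × 2.15 × 7.5 = 237 J
q2 (melt at 0 °C): 14.7 × 335.0 = 4925 J
q3 (heat water 0.0→100.0 °C): 14.7 × 4.14 × 100.0 = 6086 J
q4 (vaporize at 100 °C): 14.7 × 2253.0 = 33119 J
q5 (heat steam 100.0→125.2 °C): 14.7 × 2.05 × 25.2 = 759 J
Total: 237 + 4925 + 6086 + 33119 + 759 = 45126 J = 45.1 kJ

q = 45.1 kJ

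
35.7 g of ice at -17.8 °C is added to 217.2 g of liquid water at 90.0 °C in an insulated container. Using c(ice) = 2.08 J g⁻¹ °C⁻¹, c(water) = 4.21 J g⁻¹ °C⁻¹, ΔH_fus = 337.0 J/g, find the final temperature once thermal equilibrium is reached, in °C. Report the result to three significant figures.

T_f = 64.8 °C

Heat to bring ice to 0 °C and melt it: q₁ = 35.7×2.08×17.8 + 35.7×337.0 = 13353 J
Heat the water can supply cooling to 0 °C: 217.2×4.21×90.0 = 82297.1 J > q₁, so all ice melts.
Energy balance: 217.2×4.21×(90.0 − T) = 13353 + 35.7×4.21×(T − 0)
914.412(90.0 − T) = 13353 + 150.297 T
82297.1 − 13353 = 1064.709 T
T = 68944.1 / 1064.709 = 64.75 °C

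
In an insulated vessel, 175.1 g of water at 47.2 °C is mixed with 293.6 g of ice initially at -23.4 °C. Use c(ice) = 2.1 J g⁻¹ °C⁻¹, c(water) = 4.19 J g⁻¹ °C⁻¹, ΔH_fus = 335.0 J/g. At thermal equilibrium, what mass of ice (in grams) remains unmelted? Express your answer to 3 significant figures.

Heat to warm all ice to 0 °C: 293.6×2.1×23.4 = 14428 J
Heat released by water cooling to 0 °C: 175.1×4.19×47.2 = 34629 J
34629 J < 14428 + 293.6×335.0 = 112784 J, so not all ice melts; final T = 0 °C.
Heat left for melting: 34629 − 14428 = 20201 J
Mass melted = 20201 / 335.0 = 60.30 g
Ice remaining = 293.6 − 60.30 = 233.30 g

m_ice remaining = 233 g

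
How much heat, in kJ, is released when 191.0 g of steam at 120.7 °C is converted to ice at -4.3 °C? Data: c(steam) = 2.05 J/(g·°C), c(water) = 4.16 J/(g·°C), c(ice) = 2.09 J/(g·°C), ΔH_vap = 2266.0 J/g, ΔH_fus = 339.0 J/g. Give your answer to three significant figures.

q = 587 kJ

q1 (cool steam 120.7→100 °C): 191.0 × 2.05 × 20.7 = 8105 J
q2 (condense at 100 °C): 191.0 × 2266.0 = 432806 J
q3 (cool water 100→0 °C): 191.0 × 4.16 × 100.0 = 79456 J
q4 (freeze at 0 °C): 191.0 × 339.0 = 64749 J
q5 (cool ice 0→-4.3 °C): 191.0 × 2.09 × 4.3 = 1717 J
Total: 8105 + 432806 + 79456 + 64749 + 1717 = 586833 J = 587 kJ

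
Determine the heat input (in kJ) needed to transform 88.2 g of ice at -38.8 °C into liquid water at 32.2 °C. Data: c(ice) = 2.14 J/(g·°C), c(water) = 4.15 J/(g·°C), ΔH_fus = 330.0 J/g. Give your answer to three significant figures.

q = 48.2 kJ

q1 (heat ice -38.8→0.0 °C): 88.2 × 2.14 × 38.8 = 7323 J
q2 (melt at 0 °C): 88.2 × 330.0 = 29106 J
q3 (heat water 0.0→32.2 °C): 88.2 × 4.15 × 32.2 = 11786 J
Total: 7323 + 29106 + 11786 = 48215 J = 48.2 kJ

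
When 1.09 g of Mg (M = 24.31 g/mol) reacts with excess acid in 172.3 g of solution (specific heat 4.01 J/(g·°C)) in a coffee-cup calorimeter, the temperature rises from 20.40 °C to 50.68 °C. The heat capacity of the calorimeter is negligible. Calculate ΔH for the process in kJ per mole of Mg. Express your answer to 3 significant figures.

|ΔT| = |50.68 − 20.40| = 30.28 °C
|q_surr| = (172.3 × 4.01) × 30.28 = 690.923 × 30.28 = 20920 J
n(Mg) = 1.09 / 24.31 = 0.04484 mol
Temperature rose, so q_rxn = −|q_surr| = -20.92 kJ
ΔH = q_rxn / n = -466.5 kJ/mol

ΔH = -467 kJ/mol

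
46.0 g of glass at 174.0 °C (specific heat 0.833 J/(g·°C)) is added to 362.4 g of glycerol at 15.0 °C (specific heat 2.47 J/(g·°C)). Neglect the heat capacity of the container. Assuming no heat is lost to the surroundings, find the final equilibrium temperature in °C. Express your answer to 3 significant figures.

Heat lost by glass = heat gained by glycerol.
(46.0)(0.833)(174.0 − T) = (362.4)(2.47)(T − 15.0)
38.318 (174.0 − T) = 895.128 (T − 15.0)
6667.3 − 38.318 T = 895.128 T − 13427
20094.3 = 933.446 T
T = 21.53 °C

T_f = 21.5 °C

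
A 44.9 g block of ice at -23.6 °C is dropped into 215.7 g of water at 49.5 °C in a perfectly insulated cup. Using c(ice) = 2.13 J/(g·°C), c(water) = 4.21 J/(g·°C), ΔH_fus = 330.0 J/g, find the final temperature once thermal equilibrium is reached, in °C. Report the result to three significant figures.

Heat to bring ice to 0 °C and melt it: q₁ = 44.9×2.13×23.6 + 44.9×330.0 = 17074 J
Heat the water can supply cooling to 0 °C: 215.7×4.21×49.5 = 44950.8 J > q₁, so all ice melts.
Energy balance: 215.7×4.21×(49.5 − T) = 17074 + 44.9×4.21×(T − 0)
908.097(49.5 − T) = 17074 + 189.029 T
44950.8 − 17074 = 1097.126 T
T = 27876.8 / 1097.126 = 25.41 °C

T_f = 25.4 °C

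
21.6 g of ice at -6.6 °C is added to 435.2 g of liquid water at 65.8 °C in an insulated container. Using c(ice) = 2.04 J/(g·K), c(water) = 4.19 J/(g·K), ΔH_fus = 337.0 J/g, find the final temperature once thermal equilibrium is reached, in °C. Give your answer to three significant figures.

Heat to bring ice to 0 °C and melt it: q₁ = 21.6×2.04×6.6 + 21.6×337.0 = 7570.0 J
Heat the water can supply cooling to 0 °C: 435.2×4.19×65.8 = 119986 J > q₁, so all ice melts.
Energy balance: 435.2×4.19×(65.8 − T) = 7570.0 + 21.6×4.19×(T − 0)
1823.488(65.8 − T) = 7570.0 + 90.504 T
119986 − 7570.0 = 1913.992 T
T = 112416.0 / 1913.992 = 58.73 °C

T_f = 58.7 °C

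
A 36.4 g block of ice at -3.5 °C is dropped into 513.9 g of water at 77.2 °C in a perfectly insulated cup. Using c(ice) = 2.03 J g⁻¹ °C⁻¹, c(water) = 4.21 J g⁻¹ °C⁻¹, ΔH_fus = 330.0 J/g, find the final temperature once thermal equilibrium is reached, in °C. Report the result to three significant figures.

Heat to bring ice to 0 °C and melt it: q₁ = 36.4×2.03×3.5 + 36.4×330.0 = 12271 J
Heat the water can supply cooling to 0 °C: 513.9×4.21×77.2 = 167024 J > q₁, so all ice melts.
Energy balance: 513.9×4.21×(77.2 − T) = 12271 + 36.4×4.21×(T − 0)
2163.519(77.2 − T) = 12271 + 153.244 T
167024 − 12271 = 2316.763 T
T = 154753 / 2316.763 = 66.80 °C

T_f = 66.8 °C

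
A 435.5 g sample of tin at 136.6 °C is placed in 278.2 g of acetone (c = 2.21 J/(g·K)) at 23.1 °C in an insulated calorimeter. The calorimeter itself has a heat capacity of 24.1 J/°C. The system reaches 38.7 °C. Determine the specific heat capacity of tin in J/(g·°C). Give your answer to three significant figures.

c = 0.234 J/(g·°C)

q_gained = (278.2 × 2.21 + 24.1) × (38.7 − 23.1) = 9967 J
q_lost = 435.5 × c × (136.6 − 38.7) = 42635.45 c
Set equal: c = 9967 / 42635.45 = 0.234 J/(g·°C)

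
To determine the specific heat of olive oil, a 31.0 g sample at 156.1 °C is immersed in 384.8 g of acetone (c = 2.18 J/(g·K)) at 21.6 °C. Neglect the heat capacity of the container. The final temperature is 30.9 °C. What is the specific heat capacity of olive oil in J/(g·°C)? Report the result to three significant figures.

q_gained = (384.8 × 2.18) × (30.9 − 21.6) = 7801 J
q_lost = 31.0 × c × (156.1 − 30.9) = 3881.2 c
Set equal: c = 7801 / 3881.2 = 2.01 J/(g·°C)

c = 2.01 J/(g·°C)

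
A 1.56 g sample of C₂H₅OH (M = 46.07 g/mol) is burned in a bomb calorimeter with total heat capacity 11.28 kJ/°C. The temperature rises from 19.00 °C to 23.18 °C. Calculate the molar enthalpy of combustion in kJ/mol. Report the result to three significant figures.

ΔH = -1390 kJ/mol

ΔT = 23.18 − 19.00 = 4.18 °C
q_cal = C_cal × ΔT = 11.28 × 4.18 = 47.1504 kJ
n = 1.56 / 46.07 = 0.03386 mol
q_rxn = −q_cal = -47.1504 kJ
ΔH = -47.1504 / 0.03386 = -1393 kJ/mol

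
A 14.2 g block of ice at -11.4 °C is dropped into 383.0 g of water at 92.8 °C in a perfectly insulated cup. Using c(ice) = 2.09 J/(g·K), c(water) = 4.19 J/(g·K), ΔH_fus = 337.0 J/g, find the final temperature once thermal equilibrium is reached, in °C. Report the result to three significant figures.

T_f = 86.4 °C

Heat to bring ice to 0 °C and melt it: q₁ = 14.2×2.09×11.4 + 14.2×337.0 = 5123.7 J
Heat the water can supply cooling to 0 °C: 383.0×4.19×92.8 = 148923 J > q₁, so all ice melts.
Energy balance: 383.0×4.19×(92.8 − T) = 5123.7 + 14.2×4.19×(T − 0)
1604.77(92.8 − T) = 5123.7 + 59.498 T
148923 − 5123.7 = 1664.268 T
T = 143799.3 / 1664.268 = 86.40 °C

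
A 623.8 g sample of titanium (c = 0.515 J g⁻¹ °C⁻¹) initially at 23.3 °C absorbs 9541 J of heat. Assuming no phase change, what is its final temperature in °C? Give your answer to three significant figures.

T_f = 53.0 °C

ΔT = q / (m c) = 9541 / (623.8 × 0.515) = 29.70 °C
T_f = 23.3 + 29.70 = 53.00 °C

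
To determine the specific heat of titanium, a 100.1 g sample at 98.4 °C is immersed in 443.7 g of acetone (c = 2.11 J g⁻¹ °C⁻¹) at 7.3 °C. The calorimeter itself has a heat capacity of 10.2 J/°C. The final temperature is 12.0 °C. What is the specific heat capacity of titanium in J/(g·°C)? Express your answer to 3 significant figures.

q_gained = (443.7 × 2.11 + 10.2) × (12.0 − 7.3) = 4448 J
q_lost = 100.1 × c × (98.4 − 12.0) = 8648.64 c
Set equal: c = 4448 / 8648.64 = 0.514 J/(g·°C)

c = 0.514 J/(g·°C)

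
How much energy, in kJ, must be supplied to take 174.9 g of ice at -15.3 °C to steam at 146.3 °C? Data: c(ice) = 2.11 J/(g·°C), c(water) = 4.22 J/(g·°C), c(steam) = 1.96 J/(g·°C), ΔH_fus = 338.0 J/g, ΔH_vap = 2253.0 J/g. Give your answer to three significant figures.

q1 (heat ice -15.3→0.0 °C): 174.9 × 2.11 × 15.3 = 5646 J
q2 (melt at 0 °C): 174.9 × 338.0 = 59116 J
q3 (heat water 0.0→100.0 °C): 174.9 × 4.22 × 100.0 = 73808 J
q4 (vaporize at 100 °C): 174.9 × 2253.0 = 394050 J
q5 (heat steam 100.0→146.3 °C): 174.9 × 1.96 × 46.3 = 15872 J
Total: 5646 + 59116 + 73808 + 394050 + 15872 = 548492 J = 548 kJ

q = 548 kJ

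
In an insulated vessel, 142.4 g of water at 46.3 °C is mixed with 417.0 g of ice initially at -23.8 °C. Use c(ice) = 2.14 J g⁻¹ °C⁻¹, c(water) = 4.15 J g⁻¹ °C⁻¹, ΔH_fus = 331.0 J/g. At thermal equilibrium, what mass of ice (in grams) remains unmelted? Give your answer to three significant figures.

m_ice remaining = 399 g

Heat to warm all ice to 0 °C: 417.0×2.14×23.8 = 21239 J
Heat released by water cooling to 0 °C: 142.4×4.15×46.3 = 27361 J
27361 J < 21239 + 417.0×331.0 = 159266 J, so not all ice melts; final T = 0 °C.
Heat left for melting: 27361 − 21239 = 6122 J
Mass melted = 6122 / 331.0 = 18.50 g
Ice remaining = 417.0 − 18.50 = 398.50 g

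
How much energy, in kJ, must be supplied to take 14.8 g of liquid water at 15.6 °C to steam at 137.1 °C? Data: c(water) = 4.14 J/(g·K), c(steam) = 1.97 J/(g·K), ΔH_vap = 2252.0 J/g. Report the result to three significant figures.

q = 39.6 kJ

q1 (heat water 15.6→100.0 °C): 14.8 × 4.14 × 84.4 = 5171 J
q2 (vaporize at 100 °C): 14.8 × 2252.0 = 33330 J
q3 (heat steam 100.0→137.1 °C): 14.8 × 1.97 × 37.1 = 1082 J
Total: 5171 + 33330 + 1082 = 39583 J = 39.6 kJ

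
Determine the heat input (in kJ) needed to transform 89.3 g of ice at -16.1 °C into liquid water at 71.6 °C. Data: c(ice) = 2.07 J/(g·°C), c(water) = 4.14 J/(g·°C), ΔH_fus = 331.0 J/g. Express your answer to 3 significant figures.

q1 (heat ice -16.1→0.0 °C): 89.3 × 2.07 × 16.1 = 2976 J
q2 (melt at 0 °C): 89.3 × 331.0 = 29558 J
q3 (heat water 0.0→71.6 °C): 89.3 × 4.14 × 71.6 = 26471 J
Total: 2976 + 29558 + 26471 = 59005 J = 59.0 kJ

q = 59.0 kJ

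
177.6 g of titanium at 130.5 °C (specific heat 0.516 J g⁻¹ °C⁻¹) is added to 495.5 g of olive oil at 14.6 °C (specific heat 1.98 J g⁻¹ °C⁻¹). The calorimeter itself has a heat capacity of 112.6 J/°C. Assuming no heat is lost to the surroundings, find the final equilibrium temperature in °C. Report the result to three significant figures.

T_f = 23.6 °C

Heat lost by titanium = heat gained by olive oil + calorimeter.
(177.6)(0.516)(130.5 − T) = [(495.5)(1.98) + 112.6](T − 14.6)
91.6416 (130.5 − T) = 1093.69 (T − 14.6)
11959 − 91.6416 T = 1093.69 T − 15968
27927 = 1185.3316 T
T = 23.56 °C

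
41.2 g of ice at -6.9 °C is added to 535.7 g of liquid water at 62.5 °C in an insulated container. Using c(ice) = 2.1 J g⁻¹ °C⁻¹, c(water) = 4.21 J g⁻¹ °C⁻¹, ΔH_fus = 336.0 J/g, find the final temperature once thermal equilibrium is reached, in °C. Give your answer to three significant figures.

T_f = 52.1 °C

Heat to bring ice to 0 °C and melt it: q₁ = 41.2×2.1×6.9 + 41.2×336.0 = 14440 J
Heat the water can supply cooling to 0 °C: 535.7×4.21×62.5 = 140956 J > q₁, so all ice melts.
Energy balance: 535.7×4.21×(62.5 − T) = 14440 + 41.2×4.21×(T − 0)
2255.297(62.5 − T) = 14440 + 173.452 T
140956 − 14440 = 2428.749 T
T = 126516 / 2428.749 = 52.09 °C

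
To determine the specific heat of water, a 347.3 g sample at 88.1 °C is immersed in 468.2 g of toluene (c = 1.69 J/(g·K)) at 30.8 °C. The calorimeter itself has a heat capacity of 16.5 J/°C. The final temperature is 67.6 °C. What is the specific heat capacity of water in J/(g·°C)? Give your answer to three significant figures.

c = 4.18 J/(g·°C)

q_gained = (468.2 × 1.69 + 16.5) × (67.6 − 30.8) = 29730 J
q_lost = 347.3 × c × (88.1 − 67.6) = 7119.65 c
Set equal: c = 29730 / 7119.65 = 4.18 J/(g·°C)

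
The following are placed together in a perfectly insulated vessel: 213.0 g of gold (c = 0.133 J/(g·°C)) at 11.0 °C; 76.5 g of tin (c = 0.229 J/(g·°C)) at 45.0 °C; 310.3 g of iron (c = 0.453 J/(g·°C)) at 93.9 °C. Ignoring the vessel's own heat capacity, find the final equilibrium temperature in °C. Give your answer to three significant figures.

T_f = 76.7 °C

Σ mᵢcᵢ(T − Tᵢ) = 0  ⇒  T = Σ mᵢcᵢTᵢ / Σ mᵢcᵢ
Σ mᵢcᵢ = 213.0×0.133 + 76.5×0.229 + 310.3×0.453 = 186.4134
Σ mᵢcᵢTᵢ = 28.329×11.0 + 17.5185×45.0 + 140.5659×93.9 = 14299
T = 14299 / 186.4134 = 76.71 °C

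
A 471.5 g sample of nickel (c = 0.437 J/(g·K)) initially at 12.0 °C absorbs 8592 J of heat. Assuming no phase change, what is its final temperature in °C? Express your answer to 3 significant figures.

ΔT = q / (m c) = 8592 / (471.5 × 0.437) = 41.70 °C
T_f = 12.0 + 41.70 = 53.70 °C

T_f = 53.7 °C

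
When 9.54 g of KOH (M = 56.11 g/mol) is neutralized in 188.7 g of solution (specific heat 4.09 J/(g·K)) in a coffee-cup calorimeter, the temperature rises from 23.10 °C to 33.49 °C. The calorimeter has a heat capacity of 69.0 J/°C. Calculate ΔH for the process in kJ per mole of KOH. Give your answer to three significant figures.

ΔH = -51.4 kJ/mol

|ΔT| = |33.49 − 23.10| = 10.39 °C
|q_surr| = (188.7 × 4.09 + 69.0) × 10.39 = 840.783 × 10.39 = 8736 J
n(KOH) = 9.54 / 56.11 = 0.1700 mol
Temperature rose, so q_rxn = −|q_surr| = -8.736 kJ
ΔH = q_rxn / n = -51.39 kJ/mol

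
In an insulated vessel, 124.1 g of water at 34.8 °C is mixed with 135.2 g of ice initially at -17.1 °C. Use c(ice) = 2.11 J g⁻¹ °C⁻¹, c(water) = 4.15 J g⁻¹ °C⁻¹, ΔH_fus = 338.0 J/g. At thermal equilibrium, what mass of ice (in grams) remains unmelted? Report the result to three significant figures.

m_ice remaining = 96.6 g

Heat to warm all ice to 0 °C: 135.2×2.11×17.1 = 4878.2 J
Heat released by water cooling to 0 °C: 124.1×4.15×34.8 = 17923 J
17923 J < 4878.2 + 135.2×338.0 = 50575.8 J, so not all ice melts; final T = 0 °C.
Heat left for melting: 17923 − 4878.2 = 13044.8 J
Mass melted = 13044.8 / 338.0 = 38.59 g
Ice remaining = 135.2 − 38.59 = 96.61 g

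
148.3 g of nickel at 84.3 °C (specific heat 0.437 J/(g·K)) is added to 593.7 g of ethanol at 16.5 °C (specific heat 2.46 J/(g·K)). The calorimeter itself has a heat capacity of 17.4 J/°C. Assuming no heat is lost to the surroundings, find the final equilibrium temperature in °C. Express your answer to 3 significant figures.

Heat lost by nickel = heat gained by ethanol + calorimeter.
(148.3)(0.437)(84.3 − T) = [(593.7)(2.46) + 17.4](T − 16.5)
64.8071 (84.3 − T) = 1477.902 (T − 16.5)
5463.2 − 64.8071 T = 1477.902 T − 24385
29848.2 = 1542.7091 T
T = 19.348 °C

T_f = 19.3 °C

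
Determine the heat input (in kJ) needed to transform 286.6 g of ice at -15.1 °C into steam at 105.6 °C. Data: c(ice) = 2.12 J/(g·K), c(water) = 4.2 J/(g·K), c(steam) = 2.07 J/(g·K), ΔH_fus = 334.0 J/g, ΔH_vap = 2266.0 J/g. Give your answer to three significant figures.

q = 878 kJ

q1 (heat ice -15.1→0.0 °C): 286.6 × 2.12 × 15.1 = 9175 J
q2 (melt at 0 °C): 286.6 × 334.0 = 95724 J
q3 (heat water 0.0→100.0 °C): 286.6 × 4.2 × 100.0 = 120372 J
q4 (vaporize at 100 °C): 286.6 × 2266.0 = 649436 J
q5 (heat steam 100.0→105.6 °C): 286.6 × 2.07 × 5.6 = 3322 J
Total: 9175 + 95724 + 120372 + 649436 + 3322 = 878029 J = 878 kJ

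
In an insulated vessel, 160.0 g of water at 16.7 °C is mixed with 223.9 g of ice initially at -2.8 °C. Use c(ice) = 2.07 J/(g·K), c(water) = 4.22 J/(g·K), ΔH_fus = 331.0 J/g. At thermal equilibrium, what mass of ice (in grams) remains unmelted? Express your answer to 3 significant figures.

m_ice remaining = 194 g

Heat to warm all ice to 0 °C: 223.9×2.07×2.8 = 1297.7 J
Heat released by water cooling to 0 °C: 160.0×4.22×16.7 = 11276 J
11276 J < 1297.7 + 223.9×331.0 = 75408.6 J, so not all ice melts; final T = 0 °C.
Heat left for melting: 11276 − 1297.7 = 9978.3 J
Mass melted = 9978.3 / 331.0 = 30.15 g
Ice remaining = 223.9 − 30.15 = 193.75 g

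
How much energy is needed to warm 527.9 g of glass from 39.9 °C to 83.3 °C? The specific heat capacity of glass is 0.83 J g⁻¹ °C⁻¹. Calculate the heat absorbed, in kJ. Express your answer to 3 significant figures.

q = m c ΔT = 527.9 × 0.83 × (83.3 − 39.9)
q = 527.9 × 0.83 × 43.4 = 19020 J = 19.0 kJ

q = 19.0 kJ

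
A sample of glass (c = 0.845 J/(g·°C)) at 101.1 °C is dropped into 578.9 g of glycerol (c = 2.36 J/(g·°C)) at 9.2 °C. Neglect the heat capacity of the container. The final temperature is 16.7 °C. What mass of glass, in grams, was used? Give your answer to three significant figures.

m = 144 g

q_gained = (578.9 × 2.36) × (16.7 − 9.2) = 10250 J
q_lost = m × 0.845 × (101.1 − 16.7) = 71.318 m
m = 10250 / 71.318 = 144 g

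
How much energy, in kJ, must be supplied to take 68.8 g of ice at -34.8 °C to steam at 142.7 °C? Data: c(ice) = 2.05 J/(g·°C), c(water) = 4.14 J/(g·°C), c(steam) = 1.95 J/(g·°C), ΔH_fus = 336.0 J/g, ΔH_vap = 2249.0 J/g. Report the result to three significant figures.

q = 217 kJ

q1 (heat ice -34.8→0.0 °C): 68.8 × 2.05 × 34.8 = 4908 J
q2 (melt at 0 °C): 68.8 × 336.0 = 23117 J
q3 (heat water 0.0→100.0 °C): 68.8 × 4.14 × 100.0 = 28483 J
q4 (vaporize at 100 °C): 68.8 × 2249.0 = 154731 J
q5 (heat steam 100.0→142.7 °C): 68.8 × 1.95 × 42.7 = 5729 J
Total: 4908 + 23117 + 28483 + 154731 + 5729 = 216968 J = 217 kJ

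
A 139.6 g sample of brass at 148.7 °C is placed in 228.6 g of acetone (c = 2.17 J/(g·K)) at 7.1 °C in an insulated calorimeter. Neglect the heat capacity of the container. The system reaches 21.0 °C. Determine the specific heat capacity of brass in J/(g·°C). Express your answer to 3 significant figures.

q_gained = (228.6 × 2.17) × (21.0 − 7.1) = 6895 J
q_lost = 139.6 × c × (148.7 − 21.0) = 17826.92 c
Set equal: c = 6895 / 17826.92 = 0.387 J/(g·°C)

c = 0.387 J/(g·°C)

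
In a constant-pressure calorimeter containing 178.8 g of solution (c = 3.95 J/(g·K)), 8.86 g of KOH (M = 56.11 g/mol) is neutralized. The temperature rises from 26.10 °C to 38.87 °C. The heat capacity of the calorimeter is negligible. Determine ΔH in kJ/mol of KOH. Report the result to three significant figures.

ΔH = -57.1 kJ/mol

|ΔT| = |38.87 − 26.10| = 12.77 °C
|q_surr| = (178.8 × 3.95) × 12.77 = 706.26 × 12.77 = 9019 J
n(KOH) = 8.86 / 56.11 = 0.1579 mol
Temperature rose, so q_rxn = −|q_surr| = -9.019 kJ
ΔH = q_rxn / n = -57.12 kJ/mol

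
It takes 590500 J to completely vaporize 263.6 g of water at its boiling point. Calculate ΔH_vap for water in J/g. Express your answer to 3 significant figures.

ΔH_vap = 2240 J/g

ΔH_vap = q / m = 590500 / 263.6 = 2240 J/g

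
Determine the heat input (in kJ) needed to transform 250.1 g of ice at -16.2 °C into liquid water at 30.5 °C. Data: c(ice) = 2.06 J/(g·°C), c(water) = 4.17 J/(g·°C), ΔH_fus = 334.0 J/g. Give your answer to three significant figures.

q = 124 kJ

q1 (heat ice -16.2→0.0 °C): 250.1 × 2.06 × 16.2 = 8346 J
q2 (melt at 0 °C): 250.1 × 334.0 = 83533 J
q3 (heat water 0.0→30.5 °C): 250.1 × 4.17 × 30.5 = 31809 J
Total: 8346 + 83533 + 31809 = 123688 J = 124 kJ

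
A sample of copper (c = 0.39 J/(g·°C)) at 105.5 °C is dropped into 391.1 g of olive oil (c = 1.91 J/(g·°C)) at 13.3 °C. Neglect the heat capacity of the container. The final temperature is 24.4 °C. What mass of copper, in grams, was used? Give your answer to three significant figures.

m = 262 g

q_gained = (391.1 × 1.91) × (24.4 − 13.3) = 8292 J
q_lost = m × 0.39 × (105.5 − 24.4) = 31.629 m
m = 8292 / 31.629 = 262 g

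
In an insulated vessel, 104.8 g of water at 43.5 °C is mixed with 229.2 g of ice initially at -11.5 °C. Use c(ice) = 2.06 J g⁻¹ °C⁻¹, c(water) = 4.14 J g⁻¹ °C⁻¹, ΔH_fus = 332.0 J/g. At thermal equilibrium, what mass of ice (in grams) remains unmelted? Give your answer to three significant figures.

m_ice remaining = 189 g

Heat to warm all ice to 0 °C: 229.2×2.06×11.5 = 5429.7 J
Heat released by water cooling to 0 °C: 104.8×4.14×43.5 = 18873 J
18873 J < 5429.7 + 229.2×332.0 = 81524.1 J, so not all ice melts; final T = 0 °C.
Heat left for melting: 18873 − 5429.7 = 13443.3 J
Mass melted = 13443.3 / 332.0 = 40.49 g
Ice remaining = 229.2 − 40.49 = 188.71 g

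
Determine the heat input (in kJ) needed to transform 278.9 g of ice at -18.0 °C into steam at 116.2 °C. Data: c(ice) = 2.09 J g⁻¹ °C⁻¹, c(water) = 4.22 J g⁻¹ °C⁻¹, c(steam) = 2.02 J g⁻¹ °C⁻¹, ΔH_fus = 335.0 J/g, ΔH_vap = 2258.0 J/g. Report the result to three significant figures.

q = 861 kJ

q1 (heat ice -18.0→0.0 °C): 278.9 × 2.09 × 18.0 = 10492 J
q2 (melt at 0 °C): 278.9 × 335.0 = 93432 J
q3 (heat water 0.0→100.0 °C): 278.9 × 4.22 × 100.0 = 117696 J
q4 (vaporize at 100 °C): 278.9 × 2258.0 = 629756 J
q5 (heat steam 100.0→116.2 °C): 278.9 × 2.02 × 16.2 = 9127 J
Total: 10492 + 93432 + 117696 + 629756 + 9127 = 860503 J = 861 kJ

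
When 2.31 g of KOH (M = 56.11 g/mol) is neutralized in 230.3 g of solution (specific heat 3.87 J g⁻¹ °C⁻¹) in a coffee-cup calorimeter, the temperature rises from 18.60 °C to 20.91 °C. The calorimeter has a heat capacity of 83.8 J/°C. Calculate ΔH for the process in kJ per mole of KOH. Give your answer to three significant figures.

|ΔT| = |20.91 − 18.60| = 2.31 °C
|q_surr| = (230.3 × 3.87 + 83.8) × 2.31 = 975.061 × 2.31 = 2252 J
n(KOH) = 2.31 / 56.11 = 0.04117 mol
Temperature rose, so q_rxn = −|q_surr| = -2.252 kJ
ΔH = q_rxn / n = -54.70 kJ/mol

ΔH = -54.7 kJ/mol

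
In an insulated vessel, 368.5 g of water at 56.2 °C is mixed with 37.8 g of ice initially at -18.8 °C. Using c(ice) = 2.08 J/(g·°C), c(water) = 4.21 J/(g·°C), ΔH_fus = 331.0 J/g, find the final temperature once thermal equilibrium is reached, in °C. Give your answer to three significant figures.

Heat to bring ice to 0 °C and melt it: q₁ = 37.8×2.08×18.8 + 37.8×331.0 = 13990 J
Heat the water can supply cooling to 0 °C: 368.5×4.21×56.2 = 87187.8 J > q₁, so all ice melts.
Energy balance: 368.5×4.21×(56.2 − T) = 13990 + 37.8×4.21×(T − 0)
1551.385(56.2 − T) = 13990 + 159.138 T
87187.8 − 13990 = 1710.523 T
T = 73197.8 / 1710.523 = 42.79 °C

T_f = 42.8 °C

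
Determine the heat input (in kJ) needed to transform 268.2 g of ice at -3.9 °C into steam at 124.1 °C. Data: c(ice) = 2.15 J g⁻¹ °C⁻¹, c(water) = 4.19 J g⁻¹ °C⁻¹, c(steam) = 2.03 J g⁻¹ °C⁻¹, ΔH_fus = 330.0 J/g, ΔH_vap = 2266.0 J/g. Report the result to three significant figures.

q1 (heat ice -3.9→0.0 °C): 268.2 × 2.15 × 3.9 = 2249 J
q2 (melt at 0 °C): 268.2 × 330.0 = 88506 J
q3 (heat water 0.0→100.0 °C): 268.2 × 4.19 × 100.0 = 112376 J
q4 (vaporize at 100 °C): 268.2 × 2266.0 = 607741 J
q5 (heat steam 100.0→124.1 °C): 268.2 × 2.03 × 24.1 = 13121 J
Total: 2249 + 88506 + 112376 + 607741 + 13121 = 823993 J = 824 kJ

q = 824 kJ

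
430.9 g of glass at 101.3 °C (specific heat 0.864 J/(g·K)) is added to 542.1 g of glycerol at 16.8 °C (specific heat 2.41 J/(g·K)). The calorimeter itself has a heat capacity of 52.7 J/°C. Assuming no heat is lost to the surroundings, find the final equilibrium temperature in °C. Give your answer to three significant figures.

Heat lost by glass = heat gained by glycerol + calorimeter.
(430.9)(0.864)(101.3 − T) = [(542.1)(2.41) + 52.7](T − 16.8)
372.2976 (101.3 − T) = 1359.161 (T − 16.8)
37714 − 372.2976 T = 1359.161 T − 22834
60548 = 1731.4586 T
T = 34.97 °C

T_f = 35.0 °C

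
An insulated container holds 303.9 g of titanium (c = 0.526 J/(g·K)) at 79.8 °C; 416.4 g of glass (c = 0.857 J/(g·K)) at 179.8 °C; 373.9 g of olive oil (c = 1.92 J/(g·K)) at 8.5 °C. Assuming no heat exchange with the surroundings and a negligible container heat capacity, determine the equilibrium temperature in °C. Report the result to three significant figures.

Σ mᵢcᵢ(T − Tᵢ) = 0  ⇒  T = Σ mᵢcᵢTᵢ / Σ mᵢcᵢ
Σ mᵢcᵢ = 303.9×0.526 + 416.4×0.857 + 373.9×1.92 = 1234.5942
Σ mᵢcᵢTᵢ = 159.8514×79.8 + 356.8548×179.8 + 717.888×8.5 = 83021
T = 83021 / 1234.5942 = 67.246 °C

T_f = 67.2 °C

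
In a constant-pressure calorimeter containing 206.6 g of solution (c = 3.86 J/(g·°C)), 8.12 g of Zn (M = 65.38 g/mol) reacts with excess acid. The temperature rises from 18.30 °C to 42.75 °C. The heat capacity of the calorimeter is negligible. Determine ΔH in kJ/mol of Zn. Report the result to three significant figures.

ΔH = -157 kJ/mol

|ΔT| = |42.75 − 18.30| = 24.45 °C
|q_surr| = (206.6 × 3.86) × 24.45 = 797.476 × 24.45 = 19500 J
n(Zn) = 8.12 / 65.38 = 0.1242 mol
Temperature rose, so q_rxn = −|q_surr| = -19.50 kJ
ΔH = q_rxn / n = -157.0 kJ/mol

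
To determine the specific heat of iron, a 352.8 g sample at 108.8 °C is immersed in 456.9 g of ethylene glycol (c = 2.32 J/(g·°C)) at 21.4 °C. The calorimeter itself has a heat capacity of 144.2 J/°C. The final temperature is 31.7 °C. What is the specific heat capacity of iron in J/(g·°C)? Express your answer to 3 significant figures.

c = 0.456 J/(g·°C)

q_gained = (456.9 × 2.32 + 144.2) × (31.7 − 21.4) = 12400 J
q_lost = 352.8 × c × (108.8 − 31.7) = 27200.88 c
Set equal: c = 12400 / 27200.88 = 0.456 J/(g·°C)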